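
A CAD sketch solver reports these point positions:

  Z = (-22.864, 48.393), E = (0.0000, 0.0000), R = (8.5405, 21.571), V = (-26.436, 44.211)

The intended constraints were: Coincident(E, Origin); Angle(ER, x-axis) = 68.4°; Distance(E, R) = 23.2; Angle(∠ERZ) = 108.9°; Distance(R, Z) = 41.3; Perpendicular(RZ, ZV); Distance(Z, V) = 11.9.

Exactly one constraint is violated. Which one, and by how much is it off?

Distance(Z, V) = 11.9 — off by 6.40.

E = (0.00, 0.00) ✓; ER at 68.40° ✓; |ER| = 23.20 ✓; ∠ERZ = 108.9° ✓; |RZ| = 41.30 ✓; ∠(RZ, ZV) = 90.00° ✓; |ZV| = 5.500 ✗.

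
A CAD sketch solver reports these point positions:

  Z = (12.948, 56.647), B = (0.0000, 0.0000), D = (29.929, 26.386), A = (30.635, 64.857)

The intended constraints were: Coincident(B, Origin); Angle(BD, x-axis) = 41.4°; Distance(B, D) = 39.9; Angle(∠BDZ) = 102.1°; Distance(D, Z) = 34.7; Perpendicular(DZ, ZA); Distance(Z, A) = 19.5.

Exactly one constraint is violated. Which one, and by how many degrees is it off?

Perpendicular(DZ, ZA) — off by 4.40°.

B = (0.00, 0.00) ✓; BD at 41.40° ✓; |BD| = 39.90 ✓; ∠BDZ = 102.1° ✓; |DZ| = 34.70 ✓; ∠(DZ, ZA) = 94.40° ✗; |ZA| = 19.50 ✓.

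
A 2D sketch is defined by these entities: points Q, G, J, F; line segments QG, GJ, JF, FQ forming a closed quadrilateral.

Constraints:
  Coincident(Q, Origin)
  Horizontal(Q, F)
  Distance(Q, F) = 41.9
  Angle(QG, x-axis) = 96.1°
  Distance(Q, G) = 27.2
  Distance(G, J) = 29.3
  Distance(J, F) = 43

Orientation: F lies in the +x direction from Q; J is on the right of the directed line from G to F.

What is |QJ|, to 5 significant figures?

2.4313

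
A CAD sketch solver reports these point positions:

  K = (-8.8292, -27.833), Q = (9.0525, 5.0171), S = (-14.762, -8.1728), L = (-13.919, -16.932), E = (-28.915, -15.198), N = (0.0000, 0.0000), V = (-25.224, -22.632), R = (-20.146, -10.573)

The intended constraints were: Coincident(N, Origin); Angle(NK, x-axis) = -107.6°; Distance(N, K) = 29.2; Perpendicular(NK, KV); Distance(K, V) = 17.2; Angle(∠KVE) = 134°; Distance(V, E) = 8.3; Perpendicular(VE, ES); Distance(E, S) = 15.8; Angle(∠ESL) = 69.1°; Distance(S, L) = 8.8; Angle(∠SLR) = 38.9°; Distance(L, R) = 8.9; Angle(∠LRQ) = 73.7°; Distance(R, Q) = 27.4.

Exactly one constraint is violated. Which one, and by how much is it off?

Distance(R, Q) = 27.4 — off by 5.70.

N = (0.00, 0.00) ✓; NK at -107.6° ✓; |NK| = 29.20 ✓; ∠(NK, KV) = 90.00° ✓; |KV| = 17.20 ✓; ∠KVE = 134.0° ✓; |VE| = 8.300 ✓; ∠(VE, ES) = 90.01° ✓; |ES| = 15.80 ✓; ∠ESL = 69.10° ✓; |SL| = 8.800 ✓; ∠SLR = 38.90° ✓; |LR| = 8.900 ✓; ∠LRQ = 73.70° ✓; |RQ| = 33.10 ✗.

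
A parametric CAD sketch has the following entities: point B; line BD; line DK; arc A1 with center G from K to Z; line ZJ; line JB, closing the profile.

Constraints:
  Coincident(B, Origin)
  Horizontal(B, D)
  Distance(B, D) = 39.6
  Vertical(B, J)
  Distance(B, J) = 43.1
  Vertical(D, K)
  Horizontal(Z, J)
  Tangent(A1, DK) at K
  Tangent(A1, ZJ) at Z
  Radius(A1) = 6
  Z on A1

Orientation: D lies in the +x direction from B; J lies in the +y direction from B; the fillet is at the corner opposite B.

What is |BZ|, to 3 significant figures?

54.6

B is at the origin; BD is horizontal with |BD| = 39.6 and D on the +x side, so D = (39.6, 0.00). BJ is vertical with |BJ| = 43.1 and J on the +y side, so J = (0.00, 43.1). The virtual corner opposite B is at (39.6, 43.1). The tangent condition forces GK to be normal to DK and A1 meets ZJ tangentially, so GZ is at right angles to ZJ, with radius 6.0, so the center G sits 6.0 in from both sides at G = (33.6, 37.1). That places the tangent points at K = (39.6, 37.1) on DK and Z = (33.6, 43.1) on ZJ. Then |BZ| = |Z − B| = 54.6.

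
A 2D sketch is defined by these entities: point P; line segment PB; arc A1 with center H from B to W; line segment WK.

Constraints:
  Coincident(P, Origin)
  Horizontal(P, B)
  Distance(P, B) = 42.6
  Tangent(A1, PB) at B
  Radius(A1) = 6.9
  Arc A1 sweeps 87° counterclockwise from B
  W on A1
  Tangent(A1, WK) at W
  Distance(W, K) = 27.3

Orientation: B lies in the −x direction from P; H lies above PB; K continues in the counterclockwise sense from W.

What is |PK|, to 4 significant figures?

48.14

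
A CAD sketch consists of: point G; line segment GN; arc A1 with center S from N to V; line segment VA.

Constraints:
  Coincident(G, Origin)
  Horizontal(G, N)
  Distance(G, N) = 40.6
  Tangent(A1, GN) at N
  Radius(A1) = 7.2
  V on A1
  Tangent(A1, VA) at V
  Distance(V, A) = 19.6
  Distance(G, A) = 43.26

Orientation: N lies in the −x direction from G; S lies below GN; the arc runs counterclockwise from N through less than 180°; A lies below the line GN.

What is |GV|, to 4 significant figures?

47.66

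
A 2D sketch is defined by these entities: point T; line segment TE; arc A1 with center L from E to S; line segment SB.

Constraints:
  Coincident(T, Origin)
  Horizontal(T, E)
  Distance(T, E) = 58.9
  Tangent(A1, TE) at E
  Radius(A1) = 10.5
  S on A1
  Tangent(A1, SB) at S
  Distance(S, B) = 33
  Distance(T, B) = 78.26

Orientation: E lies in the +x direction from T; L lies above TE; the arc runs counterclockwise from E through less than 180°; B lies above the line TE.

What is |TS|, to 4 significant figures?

70.33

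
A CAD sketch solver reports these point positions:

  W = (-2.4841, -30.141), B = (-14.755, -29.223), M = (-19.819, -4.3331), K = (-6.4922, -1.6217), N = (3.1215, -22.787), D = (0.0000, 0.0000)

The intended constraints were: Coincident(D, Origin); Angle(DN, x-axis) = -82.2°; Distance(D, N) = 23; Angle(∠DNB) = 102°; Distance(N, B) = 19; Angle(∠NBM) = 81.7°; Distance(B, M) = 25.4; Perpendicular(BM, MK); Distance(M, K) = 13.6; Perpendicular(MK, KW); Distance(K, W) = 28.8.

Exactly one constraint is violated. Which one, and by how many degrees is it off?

Perpendicular(MK, KW) — off by 3.50°.

D = (0.00, 0.00) ✓; DN at -82.20° ✓; |DN| = 23.00 ✓; ∠DNB = 102.0° ✓; |NB| = 19.00 ✓; ∠NBM = 81.70° ✓; |BM| = 25.40 ✓; ∠(BM, MK) = 90.00° ✓; |MK| = 13.60 ✓; ∠(MK, KW) = 93.50° ✗; |KW| = 28.80 ✓.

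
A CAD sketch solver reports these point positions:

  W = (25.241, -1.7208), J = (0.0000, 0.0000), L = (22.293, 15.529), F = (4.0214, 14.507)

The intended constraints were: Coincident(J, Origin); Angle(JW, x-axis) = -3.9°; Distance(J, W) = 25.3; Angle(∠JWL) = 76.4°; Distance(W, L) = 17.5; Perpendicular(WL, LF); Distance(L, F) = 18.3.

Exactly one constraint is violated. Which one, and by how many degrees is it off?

Perpendicular(WL, LF) — off by 6.50°.

J = (0.00, 0.00) ✓; JW at -3.900° ✓; |JW| = 25.30 ✓; ∠JWL = 76.40° ✓; |WL| = 17.50 ✓; ∠(WL, LF) = 83.50° ✗; |LF| = 18.30 ✓.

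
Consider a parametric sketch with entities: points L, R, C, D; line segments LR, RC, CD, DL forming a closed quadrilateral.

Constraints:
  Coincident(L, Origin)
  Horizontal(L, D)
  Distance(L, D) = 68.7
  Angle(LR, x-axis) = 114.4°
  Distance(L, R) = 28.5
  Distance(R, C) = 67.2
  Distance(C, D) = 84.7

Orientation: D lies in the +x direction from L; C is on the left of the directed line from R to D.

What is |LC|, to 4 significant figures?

83.15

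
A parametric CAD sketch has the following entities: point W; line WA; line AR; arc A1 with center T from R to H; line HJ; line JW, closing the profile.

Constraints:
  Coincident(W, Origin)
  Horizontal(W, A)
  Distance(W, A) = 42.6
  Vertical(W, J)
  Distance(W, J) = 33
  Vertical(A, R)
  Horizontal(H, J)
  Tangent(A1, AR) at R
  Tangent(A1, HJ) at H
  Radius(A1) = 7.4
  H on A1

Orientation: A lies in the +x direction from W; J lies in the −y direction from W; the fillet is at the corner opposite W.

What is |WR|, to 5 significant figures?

49.700

W is at the origin; WA is horizontal with |WA| = 42.6 and A on the +x side, so A = (42.600, 0.0000). W and J share the same x with |WJ| = 33.0 and J on the −y side, so J = (0.0000, -33.000). The virtual corner opposite W is at (42.600, -33.000). The tangent condition forces TR to be normal to AR and A1 meets HJ tangentially, so TH is at right angles to HJ, with radius 7.4, so the center T sits 7.4 in from both sides at T = (35.200, -25.600). That places the tangent points at R = (42.600, -25.600) on AR and H = (35.200, -33.000) on HJ. Then |WR| = |R − W| = 49.700.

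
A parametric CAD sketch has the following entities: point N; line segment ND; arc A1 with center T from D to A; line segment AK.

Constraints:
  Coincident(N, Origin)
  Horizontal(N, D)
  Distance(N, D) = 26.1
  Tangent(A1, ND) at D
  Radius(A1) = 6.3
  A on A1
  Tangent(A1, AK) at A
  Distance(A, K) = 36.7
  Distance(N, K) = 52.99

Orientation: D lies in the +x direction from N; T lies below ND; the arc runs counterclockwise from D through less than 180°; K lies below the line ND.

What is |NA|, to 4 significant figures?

21.64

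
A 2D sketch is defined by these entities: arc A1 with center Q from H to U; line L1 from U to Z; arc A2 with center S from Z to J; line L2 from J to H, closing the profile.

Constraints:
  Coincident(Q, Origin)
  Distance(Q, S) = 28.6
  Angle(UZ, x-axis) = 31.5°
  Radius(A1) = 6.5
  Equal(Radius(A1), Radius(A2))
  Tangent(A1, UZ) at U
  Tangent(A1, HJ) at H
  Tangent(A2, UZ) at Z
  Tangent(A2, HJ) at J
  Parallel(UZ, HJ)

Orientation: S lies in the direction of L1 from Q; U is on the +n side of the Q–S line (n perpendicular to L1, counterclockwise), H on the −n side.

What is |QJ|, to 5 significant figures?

29.329

The slot axis is L1's direction at 31.5°, so u = (cos 31.5°, sin 31.5°) = (0.85264, 0.52250) and n = (−sin 31.5°, cos 31.5°) = (-0.52250, 0.85264). Q is at the origin and S lies 28.6 along u from Q, so S = 28.6·u = (24.386, 14.943). Tangency of A1 to both parallel lines with radius 6.5 puts U and H at Q ± 6.5·n: U = (-3.3962, 5.5422), H = (3.3962, -5.5422). Equal radii place Z and J the same way about S: Z = S + 6.5·n = (20.989, 20.486), J = S − 6.5·n = (27.782, 9.4013). Then |QJ| = |J − Q| = 29.329.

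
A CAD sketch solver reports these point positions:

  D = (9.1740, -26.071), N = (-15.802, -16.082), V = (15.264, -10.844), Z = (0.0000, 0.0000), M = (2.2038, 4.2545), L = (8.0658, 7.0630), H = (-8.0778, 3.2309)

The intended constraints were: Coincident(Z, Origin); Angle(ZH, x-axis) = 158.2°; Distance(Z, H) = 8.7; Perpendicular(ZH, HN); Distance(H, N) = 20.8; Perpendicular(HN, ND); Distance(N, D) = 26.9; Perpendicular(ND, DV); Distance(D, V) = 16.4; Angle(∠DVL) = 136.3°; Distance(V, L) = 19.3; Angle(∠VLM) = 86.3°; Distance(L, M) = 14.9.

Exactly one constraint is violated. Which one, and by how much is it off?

Distance(L, M) = 14.9 — off by 8.40.

Z = (0.00, 0.00) ✓; ZH at 158.2° ✓; |ZH| = 8.700 ✓; ∠(ZH, HN) = 90.00° ✓; |HN| = 20.80 ✓; ∠(HN, ND) = 90.00° ✓; |ND| = 26.90 ✓; ∠(ND, DV) = 90.00° ✓; |DV| = 16.40 ✓; ∠DVL = 136.3° ✓; |VL| = 19.30 ✓; ∠VLM = 86.30° ✓; |LM| = 6.500 ✗.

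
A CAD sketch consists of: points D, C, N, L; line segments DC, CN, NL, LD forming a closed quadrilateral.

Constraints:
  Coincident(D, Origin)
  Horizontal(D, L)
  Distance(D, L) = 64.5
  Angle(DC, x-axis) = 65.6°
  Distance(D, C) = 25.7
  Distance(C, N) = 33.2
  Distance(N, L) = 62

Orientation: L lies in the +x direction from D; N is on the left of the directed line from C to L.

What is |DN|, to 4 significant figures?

58.70

Checks: |CN| = 33.20 ✓; |NL| = 62.00 ✓.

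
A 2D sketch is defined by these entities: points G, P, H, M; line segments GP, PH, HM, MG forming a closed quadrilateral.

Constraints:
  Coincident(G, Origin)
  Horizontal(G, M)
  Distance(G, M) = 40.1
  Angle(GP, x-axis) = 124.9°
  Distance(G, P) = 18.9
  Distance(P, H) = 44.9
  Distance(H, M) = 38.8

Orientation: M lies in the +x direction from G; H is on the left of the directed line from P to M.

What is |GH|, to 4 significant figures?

46.79

Checks: G.y = 0.00, M.y = 0.00 ✓; |PH| = 44.90 ✓; |HM| = 38.80 ✓.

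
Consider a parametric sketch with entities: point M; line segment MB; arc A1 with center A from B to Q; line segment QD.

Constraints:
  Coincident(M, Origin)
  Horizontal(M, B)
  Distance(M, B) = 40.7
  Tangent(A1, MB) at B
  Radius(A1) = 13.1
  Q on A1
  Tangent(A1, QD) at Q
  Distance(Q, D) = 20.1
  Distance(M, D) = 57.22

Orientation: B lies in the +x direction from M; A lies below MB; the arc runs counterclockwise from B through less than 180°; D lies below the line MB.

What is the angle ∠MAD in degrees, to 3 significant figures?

115°

M is at the origin; M and B share the same y with |MB| = 40.7 and B on the +x side, so B = (40.7, 0.00). Since A1 is tangent to MB there, AB ⟂ MB, so A = B + (0, -13.1) = (40.7, -13.1). Since AQ ⟂ QD (tangency), |AD| = √(13.1² + 20.1²) = 24.0 regardless of where Q sits on A1. So D lies on both circle(M, 57.22) and circle(A, 24.0); the below-MB intersection is D = (43.7, -36.9). Q is the foot of the tangent from D: Q = (30.7, -21.6).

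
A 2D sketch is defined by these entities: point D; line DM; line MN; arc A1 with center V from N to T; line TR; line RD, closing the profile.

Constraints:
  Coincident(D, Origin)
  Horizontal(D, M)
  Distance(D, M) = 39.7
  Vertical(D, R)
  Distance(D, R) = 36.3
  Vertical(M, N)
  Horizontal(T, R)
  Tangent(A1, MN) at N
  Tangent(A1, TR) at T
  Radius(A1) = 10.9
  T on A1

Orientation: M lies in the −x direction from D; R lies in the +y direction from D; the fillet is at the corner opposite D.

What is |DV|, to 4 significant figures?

38.40

D is at the origin; D and M share the same y with |DM| = 39.7 and M on the −x side, so M = (-39.70, 0.000). D and R share the same x with |DR| = 36.3 and R on the +y side, so R = (0.000, 36.30). The virtual corner opposite D is at (-39.70, 36.30). Tangency of A1 to MN means the radius VN is perpendicular to MN and since A1 is tangent to TR there, VT ⟂ TR, with radius 10.9, so the center V sits 10.9 in from both sides at V = (-28.80, 25.40). Then |DV| = |V − D| = 38.40.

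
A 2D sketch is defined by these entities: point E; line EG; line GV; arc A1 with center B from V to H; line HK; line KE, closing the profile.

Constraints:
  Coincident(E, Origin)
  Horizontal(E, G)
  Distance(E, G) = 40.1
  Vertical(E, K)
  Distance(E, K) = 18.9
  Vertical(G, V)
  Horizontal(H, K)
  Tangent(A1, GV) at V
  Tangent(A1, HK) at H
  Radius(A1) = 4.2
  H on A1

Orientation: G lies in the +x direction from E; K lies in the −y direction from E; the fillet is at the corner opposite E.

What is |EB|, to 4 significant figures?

38.79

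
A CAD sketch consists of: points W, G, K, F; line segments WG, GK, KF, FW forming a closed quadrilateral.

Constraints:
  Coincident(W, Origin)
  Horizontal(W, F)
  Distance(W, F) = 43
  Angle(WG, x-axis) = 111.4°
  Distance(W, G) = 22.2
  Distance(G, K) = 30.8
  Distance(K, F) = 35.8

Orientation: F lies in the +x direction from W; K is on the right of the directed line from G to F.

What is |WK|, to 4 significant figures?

9.609

W is at the origin; W and F share the same y with |WF| = 43.0 and F in +x, so F = (43.0, 0). WG runs at 111.4° with |WG| = 22.2, so G = (-8.100, 20.67). K is determined by |GK| = 30.8 and |KF| = 35.8 together: it lies at the intersection of circle(G, 30.8) and circle(F, 35.8). With |GF| = 55.12, the foot of the radical line on GF is 24.54 from G and the perpendicular offset is √(30.8² − 24.54²) = 18.61. Taking the right-of-GF solution: K = (7.671, -5.786).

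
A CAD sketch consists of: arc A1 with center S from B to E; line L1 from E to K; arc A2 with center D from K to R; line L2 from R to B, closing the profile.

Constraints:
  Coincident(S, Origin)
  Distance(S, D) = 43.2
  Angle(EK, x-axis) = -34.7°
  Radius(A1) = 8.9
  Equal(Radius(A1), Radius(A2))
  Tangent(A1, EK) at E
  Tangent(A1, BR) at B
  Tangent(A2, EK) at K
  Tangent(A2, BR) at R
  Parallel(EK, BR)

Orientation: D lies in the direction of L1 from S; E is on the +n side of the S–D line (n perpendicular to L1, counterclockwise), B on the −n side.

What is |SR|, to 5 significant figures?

44.107

The slot axis is L1's direction at -34.7°, so u = (cos -34.7°, sin -34.7°) = (0.82214, -0.56928) and n = (−sin -34.7°, cos -34.7°) = (0.56928, 0.82214). S is at the origin and D lies 43.2 along u from S, so D = 43.2·u = (35.517, -24.593). Tangency of A1 to both parallel lines with radius 8.9 puts E and B at S ± 8.9·n: E = (5.0666, 7.3171), B = (-5.0666, -7.3171). Equal radii place K and R the same way about D: K = D + 8.9·n = (40.583, -17.276), R = D − 8.9·n = (30.450, -31.910). Then |SR| = |R − S| = 44.107.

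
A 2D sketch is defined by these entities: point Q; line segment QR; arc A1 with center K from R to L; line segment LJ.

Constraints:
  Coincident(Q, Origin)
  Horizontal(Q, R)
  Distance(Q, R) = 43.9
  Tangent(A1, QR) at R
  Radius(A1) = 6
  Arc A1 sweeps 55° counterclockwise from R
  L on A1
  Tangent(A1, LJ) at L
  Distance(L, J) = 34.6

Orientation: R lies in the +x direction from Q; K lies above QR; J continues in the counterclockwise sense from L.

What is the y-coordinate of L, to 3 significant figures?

2.56

Since A1 is tangent to QR there, KR ⟂ QR, so K = R + (0, 6) = (43.9, 6.00). On A1, R sits at bearing -90° from K; a 55° counterclockwise sweep puts L at bearing -35°, so L = K + 6.0·(cos -35°, sin -35°) = (48.8, 2.56). So L.y = 2.56.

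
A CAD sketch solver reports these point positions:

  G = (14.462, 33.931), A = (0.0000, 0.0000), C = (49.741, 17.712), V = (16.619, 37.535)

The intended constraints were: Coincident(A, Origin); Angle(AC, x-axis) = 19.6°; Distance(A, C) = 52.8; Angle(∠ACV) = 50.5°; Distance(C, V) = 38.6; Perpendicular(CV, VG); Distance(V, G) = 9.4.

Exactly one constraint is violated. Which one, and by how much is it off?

Distance(V, G) = 9.4 — off by 5.20.

A = (0.00, 0.00) ✓; AC at 19.60° ✓; |AC| = 52.80 ✓; ∠ACV = 50.50° ✓; |CV| = 38.60 ✓; ∠(CV, VG) = 90.00° ✓; |VG| = 4.200 ✗.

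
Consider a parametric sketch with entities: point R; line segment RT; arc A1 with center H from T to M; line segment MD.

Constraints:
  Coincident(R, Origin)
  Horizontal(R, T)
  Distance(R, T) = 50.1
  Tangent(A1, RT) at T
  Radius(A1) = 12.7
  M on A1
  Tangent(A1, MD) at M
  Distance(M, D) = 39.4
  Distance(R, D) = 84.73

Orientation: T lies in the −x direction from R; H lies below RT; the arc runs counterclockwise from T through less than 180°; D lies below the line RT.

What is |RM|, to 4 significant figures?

63.58

R is at the origin; R and T share the same y with |RT| = 50.1 and T on the −x side, so T = (-50.10, 0.000). Since A1 is tangent to RT there, HT ⟂ RT, so H = T + (0, -12.7) = (-50.10, -12.70). Since HM ⟂ MD (tangency), |HD| = √(12.7² + 39.4²) = 41.40 regardless of where M sits on A1. So D lies on both circle(R, 84.73) and circle(H, 41.40); the below-RT intersection is D = (-68.60, -49.73). M is the foot of the tangent from D: M = (-62.65, -10.78).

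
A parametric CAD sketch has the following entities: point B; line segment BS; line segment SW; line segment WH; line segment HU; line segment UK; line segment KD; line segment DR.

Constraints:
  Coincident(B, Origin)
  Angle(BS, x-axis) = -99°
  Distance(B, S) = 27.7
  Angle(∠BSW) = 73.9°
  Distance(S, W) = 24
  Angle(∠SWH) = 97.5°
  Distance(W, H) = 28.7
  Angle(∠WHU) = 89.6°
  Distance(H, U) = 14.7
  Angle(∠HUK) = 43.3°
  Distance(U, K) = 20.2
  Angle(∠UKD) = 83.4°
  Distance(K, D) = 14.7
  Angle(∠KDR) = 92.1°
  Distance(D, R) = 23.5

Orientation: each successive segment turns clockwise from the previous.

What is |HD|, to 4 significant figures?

9.026

B is at the origin; BS runs at -99.0° with length 27.7, so S = (-4.333, -27.36). ∠BSW = 73.9° gives SW at 154.9° from the x-axis; with |SW| = 24.0, W = (-26.07, -17.18). ∠SWH = 97.5° gives WH at 72.40° from the x-axis; with |WH| = 28.7, H = (-17.39, 10.18). ∠WHU = 89.6° gives HU at -18.00° from the x-axis; with |HU| = 14.7, U = (-3.408, 5.636). ∠HUK = 43.3° gives UK at -154.7° from the x-axis; with |UK| = 20.2, K = (-21.67, -2.997). ∠UKD = 83.4° gives KD at 108.7° from the x-axis; with |KD| = 14.7, D = (-26.38, 10.93). Then |HD| = |D − H| = 9.026.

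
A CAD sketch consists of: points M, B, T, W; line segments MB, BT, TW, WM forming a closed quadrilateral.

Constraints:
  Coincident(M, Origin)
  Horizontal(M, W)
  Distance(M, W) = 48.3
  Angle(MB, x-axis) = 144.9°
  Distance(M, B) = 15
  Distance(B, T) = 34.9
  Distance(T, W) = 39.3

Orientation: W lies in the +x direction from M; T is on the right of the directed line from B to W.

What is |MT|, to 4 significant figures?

20.29

M is at the origin; MW is horizontal with |MW| = 48.3 and W in +x, so W = (48.3, 0). MB runs at 144.9° with |MB| = 15.0, so B = (-12.27, 8.625). T is determined by |BT| = 34.9 and |TW| = 39.3 together: it lies at the intersection of circle(B, 34.9) and circle(W, 39.3). With |BW| = 61.18, the foot of the radical line on BW is 27.92 from B and the perpendicular offset is √(34.9² − 27.92²) = 20.94. Taking the right-of-BW solution: T = (12.42, -16.04).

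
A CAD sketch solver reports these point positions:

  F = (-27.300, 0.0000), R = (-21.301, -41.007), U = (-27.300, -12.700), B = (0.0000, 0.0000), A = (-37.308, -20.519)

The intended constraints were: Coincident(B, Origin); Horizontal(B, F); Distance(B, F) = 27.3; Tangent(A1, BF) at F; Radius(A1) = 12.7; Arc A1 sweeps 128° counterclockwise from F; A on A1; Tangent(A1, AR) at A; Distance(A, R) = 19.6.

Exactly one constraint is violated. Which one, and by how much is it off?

Distance(A, R) = 19.6 — off by 6.40.

B = (0.00, 0.00) ✓; B.y = 0.00, F.y = 0.00 ✓; |BF| = 27.30 ✓; ∠(UF, FB) = 90.00° ✓; |UF| = 12.70 ✓; bearing(U→A) − bearing(U→F) = 128.0° ✓; |UA| = 12.70 ✓; ∠(UA, AR) = 90.00° ✓; |AR| = 26.00 ✗.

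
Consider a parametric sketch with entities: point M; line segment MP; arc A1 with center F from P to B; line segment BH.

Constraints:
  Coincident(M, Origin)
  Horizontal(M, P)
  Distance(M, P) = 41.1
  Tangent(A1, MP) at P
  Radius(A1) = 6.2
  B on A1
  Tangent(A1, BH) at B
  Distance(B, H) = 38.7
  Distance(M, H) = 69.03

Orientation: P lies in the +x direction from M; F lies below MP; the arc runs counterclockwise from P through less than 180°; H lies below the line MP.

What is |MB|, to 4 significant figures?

36.77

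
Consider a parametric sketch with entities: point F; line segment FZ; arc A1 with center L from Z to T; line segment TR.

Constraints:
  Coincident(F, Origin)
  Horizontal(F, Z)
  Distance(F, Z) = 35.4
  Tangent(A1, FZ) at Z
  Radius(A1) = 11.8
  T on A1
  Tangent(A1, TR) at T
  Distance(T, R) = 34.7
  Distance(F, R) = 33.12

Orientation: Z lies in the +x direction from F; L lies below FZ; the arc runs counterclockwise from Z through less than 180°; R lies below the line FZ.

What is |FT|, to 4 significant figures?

26.35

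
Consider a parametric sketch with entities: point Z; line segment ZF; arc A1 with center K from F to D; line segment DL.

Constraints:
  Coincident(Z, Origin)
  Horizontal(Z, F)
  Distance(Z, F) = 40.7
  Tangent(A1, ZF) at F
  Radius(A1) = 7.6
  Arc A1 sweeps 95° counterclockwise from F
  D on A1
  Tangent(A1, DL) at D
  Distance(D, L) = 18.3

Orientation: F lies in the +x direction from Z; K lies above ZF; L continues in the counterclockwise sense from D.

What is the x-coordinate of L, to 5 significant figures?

46.676

Z is at the origin; Z and F share the same y with |ZF| = 40.7 and F on the +x side, so F = (40.700, 0.0000). Tangency of A1 to ZF means the radius KF is perpendicular to ZF, so K = F + (0, 7.6) = (40.700, 7.6000). On A1, F sits at bearing -90° from K; a 95° counterclockwise sweep puts D at bearing 5°, so D = K + 7.6·(cos 5°, sin 5°) = (48.271, 8.2624). The tangent condition forces KD to be normal to DL, so DL runs along (−sin 5°, cos 5°); with |DL| = 18.3, L = (46.676, 26.493). So L.x = 46.676.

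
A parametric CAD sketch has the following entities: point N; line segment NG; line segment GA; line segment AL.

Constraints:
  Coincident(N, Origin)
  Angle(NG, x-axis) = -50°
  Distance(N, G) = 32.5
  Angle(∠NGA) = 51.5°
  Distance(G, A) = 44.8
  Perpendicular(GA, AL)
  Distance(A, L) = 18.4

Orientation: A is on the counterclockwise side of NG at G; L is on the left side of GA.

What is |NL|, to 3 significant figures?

25.6

N is at the origin; NG runs at -50.0° with length 32.5, so G = 32.5·(cos -50.0°, sin -50.0°) = (20.9, -24.9). ∠NGA = 51.5°, so GA runs at -50.0° + (180° − 51.5°) = 78.5° from the x-axis; with |GA| = 44.8, A = G + 44.8·(cos 78.5°, sin 78.5°) = (29.8, 19.0). GA is perpendicular to AL; with |AL| = 18.4 on the left of GA, L = A + 18.4·(-0.980, 0.199) = (11.8, 22.7). Then |NL| = |L − N| = 25.6.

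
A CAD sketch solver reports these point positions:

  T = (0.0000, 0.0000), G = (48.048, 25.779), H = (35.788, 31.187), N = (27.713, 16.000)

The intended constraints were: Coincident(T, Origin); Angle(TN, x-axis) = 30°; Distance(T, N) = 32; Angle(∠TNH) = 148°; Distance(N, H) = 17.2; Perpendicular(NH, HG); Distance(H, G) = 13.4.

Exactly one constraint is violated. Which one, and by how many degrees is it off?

Perpendicular(NH, HG) — off by 4.20°.

T = (0.00, 0.00) ✓; TN at 30.00° ✓; |TN| = 32.00 ✓; ∠TNH = 148.0° ✓; |NH| = 17.20 ✓; ∠(NH, HG) = 85.80° ✗; |HG| = 13.40 ✓.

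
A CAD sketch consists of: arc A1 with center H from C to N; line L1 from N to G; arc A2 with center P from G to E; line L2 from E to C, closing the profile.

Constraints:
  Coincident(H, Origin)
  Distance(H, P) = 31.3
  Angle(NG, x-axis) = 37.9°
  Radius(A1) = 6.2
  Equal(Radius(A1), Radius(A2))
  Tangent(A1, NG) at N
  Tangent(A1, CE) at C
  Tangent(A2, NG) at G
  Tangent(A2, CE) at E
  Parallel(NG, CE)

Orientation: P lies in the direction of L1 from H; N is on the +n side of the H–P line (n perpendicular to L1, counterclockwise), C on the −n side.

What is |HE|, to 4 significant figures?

31.91

The slot axis is L1's direction at 37.9°, so u = (cos 37.9°, sin 37.9°) = (0.7891, 0.6143) and n = (−sin 37.9°, cos 37.9°) = (-0.6143, 0.7891). H is at the origin and P lies 31.3 along u from H, so P = 31.3·u = (24.70, 19.23). Tangency of A1 to both parallel lines with radius 6.2 puts N and C at H ± 6.2·n: N = (-3.809, 4.892), C = (3.809, -4.892). Equal radii place G and E the same way about P: G = P + 6.2·n = (20.89, 24.12), E = P − 6.2·n = (28.51, 14.33). Then |HE| = |E − H| = 31.91.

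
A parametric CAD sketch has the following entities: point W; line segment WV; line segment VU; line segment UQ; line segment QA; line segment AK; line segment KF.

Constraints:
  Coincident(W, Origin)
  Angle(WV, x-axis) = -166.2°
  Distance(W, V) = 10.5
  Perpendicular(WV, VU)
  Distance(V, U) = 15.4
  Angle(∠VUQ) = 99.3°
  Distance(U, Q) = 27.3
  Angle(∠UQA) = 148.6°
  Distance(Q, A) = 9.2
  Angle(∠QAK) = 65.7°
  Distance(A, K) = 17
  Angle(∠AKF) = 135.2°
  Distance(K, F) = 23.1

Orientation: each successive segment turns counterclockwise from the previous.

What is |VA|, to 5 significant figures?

39.053

W is at the origin; WV runs at -166.2° with length 10.5, so V = (-10.197, -2.5046). WV is perpendicular to VU, so VU runs at -76.200°; with |VU| = 15.4, U = (-6.5235, -17.460). ∠VUQ = 99.3° gives UQ at 4.5000° from the x-axis; with |UQ| = 27.3, Q = (20.692, -15.318). ∠UQA = 148.6° gives QA at 35.900° from the x-axis; with |QA| = 9.2, A = (28.145, -9.9235). Then |VA| = |A − V| = 39.053.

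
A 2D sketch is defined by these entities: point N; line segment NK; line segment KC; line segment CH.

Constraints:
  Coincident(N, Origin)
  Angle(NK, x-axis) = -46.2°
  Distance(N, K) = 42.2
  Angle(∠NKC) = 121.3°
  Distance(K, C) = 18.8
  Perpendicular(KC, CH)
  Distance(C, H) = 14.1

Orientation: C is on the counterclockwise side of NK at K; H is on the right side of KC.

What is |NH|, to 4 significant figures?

64.61

N is at the origin; NK runs at -46.2° with length 42.2, so K = 42.2·(cos -46.2°, sin -46.2°) = (29.21, -30.46). ∠NKC = 121.3°, so KC runs at -46.2° + (180° − 121.3°) = 12.50° from the x-axis; with |KC| = 18.8, C = K + 18.8·(cos 12.50°, sin 12.50°) = (47.56, -26.39). KC ⟂ CH; with |CH| = 14.1 on the right of KC, H = C + 14.1·(0.2164, -0.9763) = (50.61, -40.15). Then |NH| = |H − N| = 64.61.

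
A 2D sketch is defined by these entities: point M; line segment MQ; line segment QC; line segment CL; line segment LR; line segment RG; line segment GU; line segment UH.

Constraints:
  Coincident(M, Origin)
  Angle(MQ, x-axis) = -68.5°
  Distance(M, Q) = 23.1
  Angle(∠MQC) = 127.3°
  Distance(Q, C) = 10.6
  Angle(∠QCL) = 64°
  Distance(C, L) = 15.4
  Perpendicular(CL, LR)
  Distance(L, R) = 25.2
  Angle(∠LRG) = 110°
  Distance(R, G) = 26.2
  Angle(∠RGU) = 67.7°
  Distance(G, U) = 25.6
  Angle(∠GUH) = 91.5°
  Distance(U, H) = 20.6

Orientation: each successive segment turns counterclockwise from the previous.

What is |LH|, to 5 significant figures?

9.3611

M is at the origin; MQ runs at -68.5° with length 23.1, so Q = (8.4662, -21.493). ∠MQC = 127.3° gives QC at -15.800° from the x-axis; with |QC| = 10.6, C = (18.666, -24.379). ∠QCL = 64.0° gives CL at 100.20° from the x-axis; with |CL| = 15.4, L = (15.939, -9.2222). The perpendicularity gives LR at right angles to CL, so LR runs at -169.80°; with |LR| = 25.2, R = (-8.8631, -13.685). ∠LRG = 110.0° gives RG at -99.800° from the x-axis; with |RG| = 26.2, G = (-13.323, -39.502). ∠RGU = 67.7° gives GU at 12.500° from the x-axis; with |GU| = 25.6, U = (11.671, -33.962). ∠GUH = 91.5° gives UH at 101.00° from the x-axis; with |UH| = 20.6, H = (7.7399, -13.740). Then |LH| = |H − L| = 9.3611.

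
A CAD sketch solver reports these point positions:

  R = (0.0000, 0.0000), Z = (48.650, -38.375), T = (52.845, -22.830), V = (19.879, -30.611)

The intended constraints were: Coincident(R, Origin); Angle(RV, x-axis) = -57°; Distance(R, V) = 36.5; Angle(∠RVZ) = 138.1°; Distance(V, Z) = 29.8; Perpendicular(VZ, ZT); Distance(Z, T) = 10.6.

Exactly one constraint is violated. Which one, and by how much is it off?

Distance(Z, T) = 10.6 — off by 5.50.

R = (0.00, 0.00) ✓; RV at -57.00° ✓; |RV| = 36.50 ✓; ∠RVZ = 138.1° ✓; |VZ| = 29.80 ✓; ∠(VZ, ZT) = 90.00° ✓; |ZT| = 16.10 ✗.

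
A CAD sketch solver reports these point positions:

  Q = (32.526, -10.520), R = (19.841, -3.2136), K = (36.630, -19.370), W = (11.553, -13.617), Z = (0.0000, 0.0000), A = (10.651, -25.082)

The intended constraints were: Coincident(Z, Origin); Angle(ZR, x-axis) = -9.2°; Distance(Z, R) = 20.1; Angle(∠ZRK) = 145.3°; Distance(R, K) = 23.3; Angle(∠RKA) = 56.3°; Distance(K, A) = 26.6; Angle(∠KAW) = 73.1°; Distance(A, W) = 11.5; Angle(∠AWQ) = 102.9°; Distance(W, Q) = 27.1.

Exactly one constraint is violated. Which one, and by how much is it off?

Distance(W, Q) = 27.1 — off by 5.90.

Z = (0.00, 0.00) ✓; ZR at -9.200° ✓; |ZR| = 20.10 ✓; ∠ZRK = 145.3° ✓; |RK| = 23.30 ✓; ∠RKA = 56.30° ✓; |KA| = 26.60 ✓; ∠KAW = 73.10° ✓; |AW| = 11.50 ✓; ∠AWQ = 102.9° ✓; |WQ| = 21.20 ✗.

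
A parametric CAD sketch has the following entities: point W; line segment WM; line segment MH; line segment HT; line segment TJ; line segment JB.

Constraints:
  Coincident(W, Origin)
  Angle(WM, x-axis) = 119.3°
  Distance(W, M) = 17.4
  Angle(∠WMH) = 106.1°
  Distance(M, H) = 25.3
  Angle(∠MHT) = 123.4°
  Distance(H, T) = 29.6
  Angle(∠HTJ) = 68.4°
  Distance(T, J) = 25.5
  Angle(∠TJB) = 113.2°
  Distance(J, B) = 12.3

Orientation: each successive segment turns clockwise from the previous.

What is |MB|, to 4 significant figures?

22.04

W is at the origin; WM runs at 119.3° with length 17.4, so M = (-8.515, 15.17). ∠WMH = 106.1° gives MH at 45.40° from the x-axis; with |MH| = 25.3, H = (9.249, 33.19). ∠MHT = 123.4° gives HT at -11.20° from the x-axis; with |HT| = 29.6, T = (38.29, 27.44). ∠HTJ = 68.4° gives TJ at -122.8° from the x-axis; with |TJ| = 25.5, J = (24.47, 6.004). ∠TJB = 113.2° gives JB at 170.4° from the x-axis; with |JB| = 12.3, B = (12.34, 8.056). Then |MB| = |B − M| = 22.04.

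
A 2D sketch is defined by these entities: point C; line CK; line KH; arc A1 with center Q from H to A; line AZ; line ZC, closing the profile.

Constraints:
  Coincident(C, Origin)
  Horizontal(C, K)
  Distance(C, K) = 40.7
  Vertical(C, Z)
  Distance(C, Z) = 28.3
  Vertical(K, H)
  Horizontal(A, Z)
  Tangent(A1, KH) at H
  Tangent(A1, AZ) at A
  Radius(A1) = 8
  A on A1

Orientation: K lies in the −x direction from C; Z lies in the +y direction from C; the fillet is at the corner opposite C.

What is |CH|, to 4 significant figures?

45.48

C is at the origin; C and K share the same y with |CK| = 40.7 and K on the −x side, so K = (-40.70, 0.000). C and Z share the same x with |CZ| = 28.3 and Z on the +y side, so Z = (0.000, 28.30). The virtual corner opposite C is at (-40.70, 28.30). The tangent condition forces QH to be normal to KH and tangency of A1 to AZ means the radius QA is perpendicular to AZ, with radius 8.0, so the center Q sits 8.0 in from both sides at Q = (-32.70, 20.30). That places the tangent points at H = (-40.70, 20.30) on KH and A = (-32.70, 28.30) on AZ. Then |CH| = |H − C| = 45.48.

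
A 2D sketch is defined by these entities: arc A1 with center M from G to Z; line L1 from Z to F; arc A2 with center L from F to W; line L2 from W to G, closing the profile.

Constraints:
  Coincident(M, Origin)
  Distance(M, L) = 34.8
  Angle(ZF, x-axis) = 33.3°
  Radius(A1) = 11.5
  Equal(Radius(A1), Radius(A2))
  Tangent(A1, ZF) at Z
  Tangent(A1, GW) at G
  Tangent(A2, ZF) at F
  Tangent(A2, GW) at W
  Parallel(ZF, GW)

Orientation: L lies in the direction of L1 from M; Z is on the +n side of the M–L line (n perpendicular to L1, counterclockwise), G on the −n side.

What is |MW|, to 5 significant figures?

36.651

Tangency of A1 to both parallel lines with radius 11.5 puts Z and G at M ± 11.5·n: Z = (-6.3138, 9.6118), G = (6.3138, -9.6118). Equal radii place F and W the same way about L: F = L + 11.5·n = (22.772, 28.718), W = L − 11.5·n = (35.400, 9.4942). Then |MW| = |W − M| = 36.651.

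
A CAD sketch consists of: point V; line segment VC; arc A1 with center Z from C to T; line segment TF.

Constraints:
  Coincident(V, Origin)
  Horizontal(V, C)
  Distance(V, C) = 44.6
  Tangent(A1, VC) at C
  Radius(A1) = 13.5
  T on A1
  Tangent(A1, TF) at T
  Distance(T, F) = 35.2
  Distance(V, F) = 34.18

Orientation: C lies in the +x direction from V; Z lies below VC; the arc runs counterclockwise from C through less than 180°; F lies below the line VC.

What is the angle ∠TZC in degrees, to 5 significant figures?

50.510°

Checks: ∠(ZC, CV) = 90.00° ✓; |ZT| = 13.50 ✓; ∠(ZT, TF) = 90.00° ✓; |TF| = 35.20 ✓; |VF| = 34.18 ✓.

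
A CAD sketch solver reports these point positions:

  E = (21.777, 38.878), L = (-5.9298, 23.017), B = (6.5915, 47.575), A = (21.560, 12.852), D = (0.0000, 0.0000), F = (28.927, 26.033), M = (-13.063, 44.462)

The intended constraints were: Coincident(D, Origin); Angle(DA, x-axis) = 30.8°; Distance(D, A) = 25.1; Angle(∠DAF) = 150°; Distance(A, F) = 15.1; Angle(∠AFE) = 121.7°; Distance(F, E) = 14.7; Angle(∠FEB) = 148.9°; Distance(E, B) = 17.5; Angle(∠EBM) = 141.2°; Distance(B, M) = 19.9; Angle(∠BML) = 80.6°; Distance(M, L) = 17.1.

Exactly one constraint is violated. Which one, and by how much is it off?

Distance(M, L) = 17.1 — off by 5.50.

D = (0.00, 0.00) ✓; DA at 30.80° ✓; |DA| = 25.10 ✓; ∠DAF = 150.0° ✓; |AF| = 15.10 ✓; ∠AFE = 121.7° ✓; |FE| = 14.70 ✓; ∠FEB = 148.9° ✓; |EB| = 17.50 ✓; ∠EBM = 141.2° ✓; |BM| = 19.90 ✓; ∠BML = 80.60° ✓; |ML| = 22.60 ✗.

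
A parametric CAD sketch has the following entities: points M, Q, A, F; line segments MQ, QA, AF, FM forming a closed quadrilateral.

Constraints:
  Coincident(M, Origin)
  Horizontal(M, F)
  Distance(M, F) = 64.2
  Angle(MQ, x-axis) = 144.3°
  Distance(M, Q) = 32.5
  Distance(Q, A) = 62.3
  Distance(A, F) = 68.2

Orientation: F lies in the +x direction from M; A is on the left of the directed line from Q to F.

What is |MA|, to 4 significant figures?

60.35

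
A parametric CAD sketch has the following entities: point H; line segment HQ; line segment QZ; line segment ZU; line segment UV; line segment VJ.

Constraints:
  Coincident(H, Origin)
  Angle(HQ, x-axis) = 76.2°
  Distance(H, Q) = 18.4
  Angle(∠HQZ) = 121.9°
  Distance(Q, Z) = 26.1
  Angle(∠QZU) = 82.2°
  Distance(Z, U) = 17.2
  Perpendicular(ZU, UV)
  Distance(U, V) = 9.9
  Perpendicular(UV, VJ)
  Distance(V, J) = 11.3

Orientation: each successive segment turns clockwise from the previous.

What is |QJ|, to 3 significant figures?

16.1

H is at the origin; HQ runs at 76.2° with length 18.4, so Q = (4.39, 17.9). ∠HQZ = 121.9° gives QZ at 18.1° from the x-axis; with |QZ| = 26.1, Z = (29.2, 26.0). ∠QZU = 82.2° gives ZU at -79.7° from the x-axis; with |ZU| = 17.2, U = (32.3, 9.05). The perpendicularity gives UV at right angles to ZU, so UV runs at -170°; with |UV| = 9.9, V = (22.5, 7.28). UV ⟂ VJ, so VJ runs at 100°; with |VJ| = 11.3, J = (20.5, 18.4). Then |QJ| = |J − Q| = 16.1.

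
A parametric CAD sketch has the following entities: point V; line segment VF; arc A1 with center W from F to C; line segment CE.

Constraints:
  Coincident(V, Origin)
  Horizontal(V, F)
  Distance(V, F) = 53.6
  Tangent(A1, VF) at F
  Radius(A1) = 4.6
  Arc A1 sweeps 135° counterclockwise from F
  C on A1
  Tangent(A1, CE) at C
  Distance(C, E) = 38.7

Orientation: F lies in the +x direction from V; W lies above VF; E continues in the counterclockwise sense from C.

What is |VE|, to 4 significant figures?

45.93

V is at the origin; V and F share the same y with |VF| = 53.6 and F on the +x side, so F = (53.60, 0.000). Since A1 is tangent to VF there, WF ⟂ VF, so W = F + (0, 4.6) = (53.60, 4.600). On A1, F sits at bearing -90° from W; a 135° counterclockwise sweep puts C at bearing 45°, so C = W + 4.6·(cos 45°, sin 45°) = (56.85, 7.853). Since A1 is tangent to CE there, WC ⟂ CE, so CE runs along (−sin 45°, cos 45°); with |CE| = 38.7, E = (29.49, 35.22). Then |VE| = |E − V| = 45.93.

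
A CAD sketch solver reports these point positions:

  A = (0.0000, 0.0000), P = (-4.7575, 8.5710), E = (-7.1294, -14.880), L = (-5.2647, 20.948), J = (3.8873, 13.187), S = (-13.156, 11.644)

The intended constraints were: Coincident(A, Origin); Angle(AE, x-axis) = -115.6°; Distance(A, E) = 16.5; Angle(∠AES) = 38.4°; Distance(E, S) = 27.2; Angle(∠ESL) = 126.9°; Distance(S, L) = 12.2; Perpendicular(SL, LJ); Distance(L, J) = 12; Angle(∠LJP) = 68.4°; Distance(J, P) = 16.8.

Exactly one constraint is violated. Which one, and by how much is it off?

Distance(J, P) = 16.8 — off by 7.00.

A = (0.00, 0.00) ✓; AE at -115.6° ✓; |AE| = 16.50 ✓; ∠AES = 38.40° ✓; |ES| = 27.20 ✓; ∠ESL = 126.9° ✓; |SL| = 12.20 ✓; ∠(SL, LJ) = 89.99° ✓; |LJ| = 12.00 ✓; ∠LJP = 68.40° ✓; |JP| = 9.800 ✗.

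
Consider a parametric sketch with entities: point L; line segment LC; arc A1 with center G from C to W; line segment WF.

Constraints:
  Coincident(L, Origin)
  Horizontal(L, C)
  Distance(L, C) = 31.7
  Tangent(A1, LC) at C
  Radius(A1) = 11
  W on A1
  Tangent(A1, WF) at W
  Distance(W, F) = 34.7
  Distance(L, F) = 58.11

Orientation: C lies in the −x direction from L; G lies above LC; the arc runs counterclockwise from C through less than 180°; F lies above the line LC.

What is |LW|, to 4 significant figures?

26.08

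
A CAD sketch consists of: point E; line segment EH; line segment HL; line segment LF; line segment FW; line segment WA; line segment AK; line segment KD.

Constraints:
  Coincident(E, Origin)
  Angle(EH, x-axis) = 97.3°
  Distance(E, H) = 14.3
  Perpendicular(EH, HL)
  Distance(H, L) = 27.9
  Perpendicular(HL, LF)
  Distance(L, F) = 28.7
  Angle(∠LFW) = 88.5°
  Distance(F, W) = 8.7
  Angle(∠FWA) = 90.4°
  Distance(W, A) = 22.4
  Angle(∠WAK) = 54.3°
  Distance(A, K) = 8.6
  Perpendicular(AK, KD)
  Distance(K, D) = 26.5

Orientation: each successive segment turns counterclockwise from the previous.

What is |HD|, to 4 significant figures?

34.15

∠WAK = 54.3° gives AK at -135.9° from the x-axis; with |AK| = 8.6, K = (-26.69, -0.3226). AK ⟂ KD, so KD runs at -45.90°; with |KD| = 26.5, D = (-8.253, -19.35). Then |HD| = |D − H| = 34.15.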